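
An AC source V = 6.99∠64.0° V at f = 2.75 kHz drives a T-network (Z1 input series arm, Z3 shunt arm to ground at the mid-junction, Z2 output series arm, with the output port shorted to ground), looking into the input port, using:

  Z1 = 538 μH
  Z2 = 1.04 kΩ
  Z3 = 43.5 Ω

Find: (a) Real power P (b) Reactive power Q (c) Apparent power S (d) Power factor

Step 1 — Angular frequency: ω = 2π·f = 2π·2750 = 1.728e+04 rad/s.
Step 2 — Component impedances:
  Z1: Z = jωL = j·1.728e+04·0.000538 = 0 + j9.296 Ω
  Z2: Z = R = 1040 Ω
  Z3: Z = R = 43.5 Ω
Step 3 — With the output port shorted to ground, the output series arm Z2 runs from the junction to ground; the shunt arm Z3 also runs from the junction to ground. They appear in parallel: Z3 || Z2 = 41.75 Ω.
Step 4 — Series with input arm Z1: Z_in = Z1 + (Z3 || Z2) = 41.75 + j9.296 Ω = 42.78∠12.6° Ω.
Step 5 — Source phasor: V = 6.99∠64.0° V = 3.064 + j6.283 V.
Step 6 — Current: I = V / Z = 0.1018 + j0.1278 A = 0.1634∠51.4° A.
Step 7 — Complex power: S = V·I* = 1.115 + j0.2482 VA.
Step 8 — Real power: P = Re(S) = 1.115 W.
Step 9 — Reactive power: Q = Im(S) = 0.2482 VAR.
Step 10 — Apparent power: |S| = 1.142 VA.
Step 11 — Power factor: PF = P/|S| = 0.9761 (lagging).

(a) P = 1.115 W  (b) Q = 0.2482 VAR  (c) S = 1.142 VA  (d) PF = 0.9761 (lagging)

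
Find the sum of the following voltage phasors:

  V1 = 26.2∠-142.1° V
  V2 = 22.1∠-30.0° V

Step 1 — Convert each phasor to rectangular form:
  V1 = 26.2·(cos(-142.1°) + j·sin(-142.1°)) = -20.67 - j16.09 V
  V2 = 22.1·(cos(-30.0°) + j·sin(-30.0°)) = 19.14 - j11.05 V
Step 2 — Sum components: V_total = -1.535 - j27.14 V.
Step 3 — Convert to polar: |V_total| = 27.19 V, ∠V_total = -93.2°.

V_total = 27.19∠-93.2° V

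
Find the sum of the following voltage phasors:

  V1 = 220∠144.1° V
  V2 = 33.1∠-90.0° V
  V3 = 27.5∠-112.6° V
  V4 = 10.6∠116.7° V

Step 1 — Convert each phasor to rectangular form:
  V1 = 220·(cos(144.1°) + j·sin(144.1°)) = -178.2 + j129 V
  V2 = 33.1·(cos(-90.0°) + j·sin(-90.0°)) = 0 - j33.1 V
  V3 = 27.5·(cos(-112.6°) + j·sin(-112.6°)) = -10.57 - j25.39 V
  V4 = 10.6·(cos(116.7°) + j·sin(116.7°)) = -4.763 + j9.47 V
Step 2 — Sum components: V_total = -193.5 + j79.98 V.
Step 3 — Convert to polar: |V_total| = 209.4 V, ∠V_total = 157.5°.

V_total = 209.4∠157.5° V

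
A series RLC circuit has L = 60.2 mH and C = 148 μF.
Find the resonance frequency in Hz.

Step 1 — Resonance condition Im(Z)=0 gives ω₀ = 1/√(LC).
Step 2 — ω₀ = 1/√(0.0602·0.000148) = 335 rad/s.
Step 3 — f₀ = ω₀/(2π) = 53.32 Hz.

f₀ = 53.32 Hz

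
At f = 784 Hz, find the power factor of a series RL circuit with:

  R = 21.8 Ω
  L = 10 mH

Step 1 — Angular frequency: ω = 2π·f = 2π·784 = 4926 rad/s.
Step 2 — Component impedances:
  R: Z = R = 21.8 Ω
  L: Z = jωL = j·4926·0.01 = 0 + j49.26 Ω
Step 3 — Series combination: Z_total = R + L = 21.8 + j49.26 Ω = 53.87∠66.1° Ω.
Step 4 — Power factor: PF = cos(φ) = Re(Z)/|Z| = 21.8/53.87 = 0.4047.
Step 5 — Type: Im(Z) = 49.26 ⇒ lagging (phase φ = 66.1°).

PF = 0.4047 (lagging, φ = 66.1°)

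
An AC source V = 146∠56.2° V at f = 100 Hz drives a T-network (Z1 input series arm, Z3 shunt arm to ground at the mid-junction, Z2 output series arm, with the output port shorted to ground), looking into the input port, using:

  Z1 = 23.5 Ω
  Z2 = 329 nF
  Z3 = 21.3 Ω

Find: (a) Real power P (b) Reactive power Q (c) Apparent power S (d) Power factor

Step 1 — Angular frequency: ω = 2π·f = 2π·100 = 628.3 rad/s.
Step 2 — Component impedances:
  Z1: Z = R = 23.5 Ω
  Z2: Z = 1/(jωC) = -j/(ω·C) = 0 - j4838 Ω
  Z3: Z = R = 21.3 Ω
Step 3 — With the output port shorted to ground, the output series arm Z2 runs from the junction to ground; the shunt arm Z3 also runs from the junction to ground. They appear in parallel: Z3 || Z2 = 21.3 - j0.09378 Ω.
Step 4 — Series with input arm Z1: Z_in = Z1 + (Z3 || Z2) = 44.8 - j0.09378 Ω = 44.8∠-0.1° Ω.
Step 5 — Source phasor: V = 146∠56.2° V = 81.22 + j121.3 V.
Step 6 — Current: I = V / Z = 1.807 + j2.712 A = 3.259∠56.3° A.
Step 7 — Complex power: S = V·I* = 475.8 - j0.9961 VA.
Step 8 — Real power: P = Re(S) = 475.8 W.
Step 9 — Reactive power: Q = Im(S) = -0.9961 VAR.
Step 10 — Apparent power: |S| = 475.8 VA.
Step 11 — Power factor: PF = P/|S| = 1 (leading).

(a) P = 475.8 W  (b) Q = -0.9961 VAR  (c) S = 475.8 VA  (d) PF = 1 (leading)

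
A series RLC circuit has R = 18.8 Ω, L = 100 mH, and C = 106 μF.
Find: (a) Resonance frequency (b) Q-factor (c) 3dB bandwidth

Step 1 — Resonance condition Im(Z)=0 gives ω₀ = 1/√(LC).
Step 2 — ω₀ = 1/√(0.1·0.000106) = 307.1 rad/s.
Step 3 — f₀ = ω₀/(2π) = 48.88 Hz.
Step 4 — Series Q: Q = ω₀L/R = 307.1·0.1/18.8 = 1.634.
Step 5 — 3dB bandwidth: Δω = ω₀/Q = 188 rad/s; BW = Δω/(2π) = 29.92 Hz.

(a) f₀ = 48.88 Hz  (b) Q = 1.634  (c) BW = 29.92 Hz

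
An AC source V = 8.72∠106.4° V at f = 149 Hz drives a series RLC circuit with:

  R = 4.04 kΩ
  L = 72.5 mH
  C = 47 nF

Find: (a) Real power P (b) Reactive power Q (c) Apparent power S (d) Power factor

Step 1 — Angular frequency: ω = 2π·f = 2π·149 = 936.2 rad/s.
Step 2 — Component impedances:
  R: Z = R = 4040 Ω
  L: Z = jωL = j·936.2·0.0725 = 0 + j67.87 Ω
  C: Z = 1/(jωC) = -j/(ω·C) = 0 - j2.273e+04 Ω
Step 3 — Series combination: Z_total = R + L + C = 4040 - j2.266e+04 Ω = 2.302e+04∠-79.9° Ω.
Step 4 — Source phasor: V = 8.72∠106.4° V = -2.462 + j8.365 V.
Step 5 — Current: I = V / Z = -0.0003766 - j4.151e-05 A = 0.0003789∠-173.7° A.
Step 6 — Complex power: S = V·I* = 0.0005799 - j0.003252 VA.
Step 7 — Real power: P = Re(S) = 0.0005799 W.
Step 8 — Reactive power: Q = Im(S) = -0.003252 VAR.
Step 9 — Apparent power: |S| = 0.003304 VA.
Step 10 — Power factor: PF = P/|S| = 0.1755 (leading).

(a) P = 0.0005799 W  (b) Q = -0.003252 VAR  (c) S = 0.003304 VA  (d) PF = 0.1755 (leading)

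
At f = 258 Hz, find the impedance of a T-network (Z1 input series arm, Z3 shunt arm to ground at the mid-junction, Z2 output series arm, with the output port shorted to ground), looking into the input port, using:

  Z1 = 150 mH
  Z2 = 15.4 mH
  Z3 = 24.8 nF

Step 1 — Angular frequency: ω = 2π·f = 2π·258 = 1621 rad/s.
Step 2 — Component impedances:
  Z1: Z = jωL = j·1621·0.15 = 0 + j243.2 Ω
  Z2: Z = jωL = j·1621·0.0154 = 0 + j24.96 Ω
  Z3: Z = 1/(jωC) = -j/(ω·C) = 0 - j2.487e+04 Ω
Step 3 — With the output port shorted to ground, the output series arm Z2 runs from the junction to ground; the shunt arm Z3 also runs from the junction to ground. They appear in parallel: Z3 || Z2 = 0 + j24.99 Ω.
Step 4 — Series with input arm Z1: Z_in = Z1 + (Z3 || Z2) = 0 + j268.1 Ω = 268.1∠90.0° Ω.

Z = 0 + j268.1 Ω = 268.1∠90.0° Ω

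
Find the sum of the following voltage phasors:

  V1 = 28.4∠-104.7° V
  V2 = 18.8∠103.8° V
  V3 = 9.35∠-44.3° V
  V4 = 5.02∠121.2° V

Step 1 — Convert each phasor to rectangular form:
  V1 = 28.4·(cos(-104.7°) + j·sin(-104.7°)) = -7.207 - j27.47 V
  V2 = 18.8·(cos(103.8°) + j·sin(103.8°)) = -4.484 + j18.26 V
  V3 = 9.35·(cos(-44.3°) + j·sin(-44.3°)) = 6.692 - j6.53 V
  V4 = 5.02·(cos(121.2°) + j·sin(121.2°)) = -2.6 + j4.294 V
Step 2 — Sum components: V_total = -7.6 - j11.45 V.
Step 3 — Convert to polar: |V_total| = 13.74 V, ∠V_total = -123.6°.

V_total = 13.74∠-123.6° V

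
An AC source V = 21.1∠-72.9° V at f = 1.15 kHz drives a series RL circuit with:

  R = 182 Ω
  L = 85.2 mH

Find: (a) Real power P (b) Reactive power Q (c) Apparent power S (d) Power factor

Step 1 — Angular frequency: ω = 2π·f = 2π·1150 = 7226 rad/s.
Step 2 — Component impedances:
  R: Z = R = 182 Ω
  L: Z = jωL = j·7226·0.0852 = 0 + j615.6 Ω
Step 3 — Series combination: Z_total = R + L = 182 + j615.6 Ω = 642∠73.5° Ω.
Step 4 — Source phasor: V = 21.1∠-72.9° V = 6.204 - j20.17 V.
Step 5 — Current: I = V / Z = -0.02739 - j0.01817 A = 0.03287∠-146.4° A.
Step 6 — Complex power: S = V·I* = 0.1966 + j0.6651 VA.
Step 7 — Real power: P = Re(S) = 0.1966 W.
Step 8 — Reactive power: Q = Im(S) = 0.6651 VAR.
Step 9 — Apparent power: |S| = 0.6935 VA.
Step 10 — Power factor: PF = P/|S| = 0.2835 (lagging).

(a) P = 0.1966 W  (b) Q = 0.6651 VAR  (c) S = 0.6935 VA  (d) PF = 0.2835 (lagging)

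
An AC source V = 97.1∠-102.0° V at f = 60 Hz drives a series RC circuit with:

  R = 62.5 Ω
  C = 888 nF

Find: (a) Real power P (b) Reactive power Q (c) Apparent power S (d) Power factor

Step 1 — Angular frequency: ω = 2π·f = 2π·60 = 377 rad/s.
Step 2 — Component impedances:
  R: Z = R = 62.5 Ω
  C: Z = 1/(jωC) = -j/(ω·C) = 0 - j2987 Ω
Step 3 — Series combination: Z_total = R + C = 62.5 - j2987 Ω = 2988∠-88.8° Ω.
Step 4 — Source phasor: V = 97.1∠-102.0° V = -20.19 - j94.98 V.
Step 5 — Current: I = V / Z = 0.03164 - j0.00742 A = 0.0325∠-13.2° A.
Step 6 — Complex power: S = V·I* = 0.06601 - j3.155 VA.
Step 7 — Real power: P = Re(S) = 0.06601 W.
Step 8 — Reactive power: Q = Im(S) = -3.155 VAR.
Step 9 — Apparent power: |S| = 3.156 VA.
Step 10 — Power factor: PF = P/|S| = 0.02092 (leading).

(a) P = 0.06601 W  (b) Q = -3.155 VAR  (c) S = 3.156 VA  (d) PF = 0.02092 (leading)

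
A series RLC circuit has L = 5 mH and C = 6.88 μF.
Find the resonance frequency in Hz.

Step 1 — Resonance condition Im(Z)=0 gives ω₀ = 1/√(LC).
Step 2 — ω₀ = 1/√(0.005·6.88e-06) = 5392 rad/s.
Step 3 — f₀ = ω₀/(2π) = 858.1 Hz.

f₀ = 858.1 Hz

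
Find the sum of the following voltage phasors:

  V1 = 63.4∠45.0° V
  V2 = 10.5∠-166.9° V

Step 1 — Convert each phasor to rectangular form:
  V1 = 63.4·(cos(45.0°) + j·sin(45.0°)) = 44.83 + j44.83 V
  V2 = 10.5·(cos(-166.9°) + j·sin(-166.9°)) = -10.23 - j2.38 V
Step 2 — Sum components: V_total = 34.6 + j42.45 V.
Step 3 — Convert to polar: |V_total| = 54.77 V, ∠V_total = 50.8°.

V_total = 54.77∠50.8° V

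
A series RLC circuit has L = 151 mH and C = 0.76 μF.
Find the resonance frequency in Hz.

Step 1 — Resonance condition Im(Z)=0 gives ω₀ = 1/√(LC).
Step 2 — ω₀ = 1/√(0.151·7.6e-07) = 2952 rad/s.
Step 3 — f₀ = ω₀/(2π) = 469.8 Hz.

f₀ = 469.8 Hz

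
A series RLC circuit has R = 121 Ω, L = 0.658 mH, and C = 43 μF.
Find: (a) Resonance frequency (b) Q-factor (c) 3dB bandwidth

Step 1 — Resonance: ω₀ = 1/√(LC) = 1/√(0.000658·4.3e-05) = 5945 rad/s.
Step 2 — f₀ = ω₀/(2π) = 946.2 Hz.
Step 3 — Series Q: Q = ω₀L/R = 5945·0.000658/121 = 0.03233.
Step 4 — Bandwidth: Δω = ω₀/Q = 1.839e+05 rad/s; BW = Δω/(2π) = 2.927e+04 Hz.

(a) f₀ = 946.2 Hz  (b) Q = 0.03233  (c) BW = 2.927e+04 Hz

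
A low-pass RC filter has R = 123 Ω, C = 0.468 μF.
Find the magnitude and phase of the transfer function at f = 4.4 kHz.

Step 1 — Angular frequency: ω = 2π·4400 = 2.765e+04 rad/s.
Step 2 — Transfer function: H(jω) = 1/(1 + jωRC).
Step 3 — Denominator: 1 + jωRC = 1 + j·2.765e+04·123·4.68e-07 = 1 + j1.591.
Step 4 — H = 0.2831 - j0.4505.
Step 5 — Magnitude: |H| = 0.5321 (-5.5 dB); phase: φ = -57.9°.

|H| = 0.5321 (-5.5 dB), φ = -57.9°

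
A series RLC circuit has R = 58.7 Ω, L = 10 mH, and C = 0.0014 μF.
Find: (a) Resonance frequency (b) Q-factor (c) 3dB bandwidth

Step 1 — Resonance condition Im(Z)=0 gives ω₀ = 1/√(LC).
Step 2 — ω₀ = 1/√(0.01·1.4e-09) = 2.673e+05 rad/s.
Step 3 — f₀ = ω₀/(2π) = 4.254e+04 Hz.
Step 4 — Series Q: Q = ω₀L/R = 2.673e+05·0.01/58.7 = 45.53.
Step 5 — 3dB bandwidth: Δω = ω₀/Q = 5870 rad/s; BW = Δω/(2π) = 934.2 Hz.

(a) f₀ = 4.254e+04 Hz  (b) Q = 45.53  (c) BW = 934.2 Hz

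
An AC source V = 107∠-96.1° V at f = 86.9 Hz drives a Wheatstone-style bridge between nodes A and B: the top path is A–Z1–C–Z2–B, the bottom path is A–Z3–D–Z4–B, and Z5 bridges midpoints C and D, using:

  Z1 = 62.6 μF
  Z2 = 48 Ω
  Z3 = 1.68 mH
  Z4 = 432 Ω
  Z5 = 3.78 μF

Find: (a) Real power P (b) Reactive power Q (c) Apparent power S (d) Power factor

Step 1 — Angular frequency: ω = 2π·f = 2π·86.9 = 546 rad/s.
Step 2 — Component impedances:
  Z1: Z = 1/(jωC) = -j/(ω·C) = 0 - j29.26 Ω
  Z2: Z = R = 48 Ω
  Z3: Z = jωL = j·546·0.00168 = 0 + j0.9173 Ω
  Z4: Z = R = 432 Ω
  Z5: Z = 1/(jωC) = -j/(ω·C) = 0 - j484.5 Ω
Step 3 — Bridge requires nodal analysis (the Z5 bridge couples midpoints C and D, so the two paths cannot be reduced to a simple series/parallel combination). Setting node B to ground and injecting 1 A at node A, the 3-node admittance system at A, C, D solves to V_A = Z_AB = 44.49 - j22.26 Ω = 49.75∠-26.6° Ω.
Step 4 — Source phasor: V = 107∠-96.1° V = -11.37 - j106.4 V.
Step 5 — Current: I = V / Z = 0.7523 - j2.015 A = 2.151∠-69.5° A.
Step 6 — Complex power: S = V·I* = 205.8 - j102.9 VA.
Step 7 — Real power: P = Re(S) = 205.8 W.
Step 8 — Reactive power: Q = Im(S) = -102.9 VAR.
Step 9 — Apparent power: |S| = 230.1 VA.
Step 10 — Power factor: PF = P/|S| = 0.8944 (leading).

(a) P = 205.8 W  (b) Q = -102.9 VAR  (c) S = 230.1 VA  (d) PF = 0.8944 (leading)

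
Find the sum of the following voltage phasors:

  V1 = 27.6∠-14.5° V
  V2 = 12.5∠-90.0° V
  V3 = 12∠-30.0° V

Step 1 — Convert each phasor to rectangular form:
  V1 = 27.6·(cos(-14.5°) + j·sin(-14.5°)) = 26.72 - j6.91 V
  V2 = 12.5·(cos(-90.0°) + j·sin(-90.0°)) = 0 - j12.5 V
  V3 = 12·(cos(-30.0°) + j·sin(-30.0°)) = 10.39 - j6 V
Step 2 — Sum components: V_total = 37.11 - j25.41 V.
Step 3 — Convert to polar: |V_total| = 44.98 V, ∠V_total = -34.4°.

V_total = 44.98∠-34.4° V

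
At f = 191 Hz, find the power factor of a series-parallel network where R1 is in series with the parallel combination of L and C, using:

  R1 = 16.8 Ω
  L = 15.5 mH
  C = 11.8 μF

Step 1 — Angular frequency: ω = 2π·f = 2π·191 = 1200 rad/s.
Step 2 — Component impedances:
  R1: Z = R = 16.8 Ω
  L: Z = jωL = j·1200·0.0155 = 0 + j18.6 Ω
  C: Z = 1/(jωC) = -j/(ω·C) = 0 - j70.62 Ω
Step 3 — Parallel branch: L || C = 1/(1/L + 1/C) = 0 + j25.25 Ω.
Step 4 — Series with R1: Z_total = R1 + (L || C) = 16.8 + j25.25 Ω = 30.33∠56.4° Ω.
Step 5 — Power factor: PF = cos(φ) = Re(Z)/|Z| = 16.8/30.33 = 0.5539.
Step 6 — Type: Im(Z) = 25.25 ⇒ lagging (phase φ = 56.4°).

PF = 0.5539 (lagging, φ = 56.4°)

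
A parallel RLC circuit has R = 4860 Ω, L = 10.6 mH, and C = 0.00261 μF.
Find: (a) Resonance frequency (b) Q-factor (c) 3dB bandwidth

Step 1 — Resonance: ω₀ = 1/√(LC) = 1/√(0.0106·2.61e-09) = 1.901e+05 rad/s.
Step 2 — f₀ = ω₀/(2π) = 3.026e+04 Hz.
Step 3 — Parallel Q: Q = R/(ω₀L) = 4860/(1.901e+05·0.0106) = 2.412.
Step 4 — Bandwidth: Δω = ω₀/Q = 7.884e+04 rad/s; BW = Δω/(2π) = 1.255e+04 Hz.

(a) f₀ = 3.026e+04 Hz  (b) Q = 2.412  (c) BW = 1.255e+04 Hz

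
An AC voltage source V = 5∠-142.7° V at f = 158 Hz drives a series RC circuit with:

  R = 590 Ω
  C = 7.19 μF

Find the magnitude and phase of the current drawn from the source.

Step 1 — Angular frequency: ω = 2π·f = 2π·158 = 992.7 rad/s.
Step 2 — Component impedances:
  R: Z = R = 590 Ω
  C: Z = 1/(jωC) = -j/(ω·C) = 0 - j140.1 Ω
Step 3 — Series combination: Z_total = R + C = 590 - j140.1 Ω = 606.4∠-13.4° Ω.
Step 4 — Source phasor: V = 5∠-142.7° V = -3.977 - j3.03 V.
Step 5 — Ohm's law: I = V / Z_total = (-3.977 - j3.03) / (590 - j140.1) = -0.005227 - j0.006377 A.
Step 6 — Convert to polar: |I| = 0.008245 A, ∠I = -129.3°.

I = 0.008245∠-129.3° A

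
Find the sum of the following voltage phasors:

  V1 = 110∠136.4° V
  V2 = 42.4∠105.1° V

Step 1 — Convert each phasor to rectangular form:
  V1 = 110·(cos(136.4°) + j·sin(136.4°)) = -79.66 + j75.86 V
  V2 = 42.4·(cos(105.1°) + j·sin(105.1°)) = -11.05 + j40.94 V
Step 2 — Sum components: V_total = -90.7 + j116.8 V.
Step 3 — Convert to polar: |V_total| = 147.9 V, ∠V_total = 127.8°.

V_total = 147.9∠127.8° V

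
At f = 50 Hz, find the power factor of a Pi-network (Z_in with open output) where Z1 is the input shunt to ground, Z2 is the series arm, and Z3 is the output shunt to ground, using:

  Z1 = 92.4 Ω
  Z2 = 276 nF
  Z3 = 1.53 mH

Step 1 — Angular frequency: ω = 2π·f = 2π·50 = 314.2 rad/s.
Step 2 — Component impedances:
  Z1: Z = R = 92.4 Ω
  Z2: Z = 1/(jωC) = -j/(ω·C) = 0 - j1.153e+04 Ω
  Z3: Z = jωL = j·314.2·0.00153 = 0 + j0.4807 Ω
Step 3 — With open output, the series arm Z2 and the output shunt Z3 appear in series to ground: Z2 + Z3 = 0 - j1.153e+04 Ω.
Step 4 — Parallel with input shunt Z1: Z_in = Z1 || (Z2 + Z3) = 92.39 - j0.7403 Ω = 92.4∠-0.5° Ω.
Step 5 — Power factor: PF = cos(φ) = Re(Z)/|Z| = 92.394/92.397 = 1.
Step 6 — Type: Im(Z) = -0.7403 ⇒ leading (phase φ = -0.5°).

PF = 1 (leading, φ = -0.5°)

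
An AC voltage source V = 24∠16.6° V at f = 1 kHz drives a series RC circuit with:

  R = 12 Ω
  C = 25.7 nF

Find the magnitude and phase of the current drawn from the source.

Step 1 — Angular frequency: ω = 2π·f = 2π·1000 = 6283 rad/s.
Step 2 — Component impedances:
  R: Z = R = 12 Ω
  C: Z = 1/(jωC) = -j/(ω·C) = 0 - j6193 Ω
Step 3 — Series combination: Z_total = R + C = 12 - j6193 Ω = 6193∠-89.9° Ω.
Step 4 — Source phasor: V = 24∠16.6° V = 23 + j6.857 V.
Step 5 — Ohm's law: I = V / Z_total = (23 + j6.857) / (12 - j6193) = -0.0011 + j0.003716 A.
Step 6 — Convert to polar: |I| = 0.003875 A, ∠I = 106.5°.

I = 0.003875∠106.5° A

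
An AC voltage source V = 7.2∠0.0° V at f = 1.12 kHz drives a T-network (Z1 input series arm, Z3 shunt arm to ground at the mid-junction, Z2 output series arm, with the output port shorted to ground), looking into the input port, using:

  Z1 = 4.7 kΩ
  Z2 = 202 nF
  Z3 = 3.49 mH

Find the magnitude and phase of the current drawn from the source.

Step 1 — Angular frequency: ω = 2π·f = 2π·1120 = 7037 rad/s.
Step 2 — Component impedances:
  Z1: Z = R = 4700 Ω
  Z2: Z = 1/(jωC) = -j/(ω·C) = 0 - j703.5 Ω
  Z3: Z = jωL = j·7037·0.00349 = 0 + j24.56 Ω
Step 3 — With the output port shorted to ground, the output series arm Z2 runs from the junction to ground; the shunt arm Z3 also runs from the junction to ground. They appear in parallel: Z3 || Z2 = 0 + j25.45 Ω.
Step 4 — Series with input arm Z1: Z_in = Z1 + (Z3 || Z2) = 4700 + j25.45 Ω = 4700∠0.3° Ω.
Step 5 — Source phasor: V = 7.2∠0.0° V = 7.2 V.
Step 6 — Ohm's law: I = V / Z_total = (7.2) / (4700 + j25.45) = 0.001532 - j8.294e-06 A.
Step 7 — Convert to polar: |I| = 0.001532 A, ∠I = -0.3°.

I = 0.001532∠-0.3° A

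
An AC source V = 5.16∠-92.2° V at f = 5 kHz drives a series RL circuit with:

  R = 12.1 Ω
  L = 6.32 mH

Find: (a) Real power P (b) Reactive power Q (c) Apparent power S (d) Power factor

Step 1 — Angular frequency: ω = 2π·f = 2π·5000 = 3.142e+04 rad/s.
Step 2 — Component impedances:
  R: Z = R = 12.1 Ω
  L: Z = jωL = j·3.142e+04·0.00632 = 0 + j198.5 Ω
Step 3 — Series combination: Z_total = R + L = 12.1 + j198.5 Ω = 198.9∠86.5° Ω.
Step 4 — Source phasor: V = 5.16∠-92.2° V = -0.1981 - j5.156 V.
Step 5 — Current: I = V / Z = -0.02593 - j0.0005828 A = 0.02594∠-178.7° A.
Step 6 — Complex power: S = V·I* = 0.008142 + j0.1336 VA.
Step 7 — Real power: P = Re(S) = 0.008142 W.
Step 8 — Reactive power: Q = Im(S) = 0.1336 VAR.
Step 9 — Apparent power: |S| = 0.1339 VA.
Step 10 — Power factor: PF = P/|S| = 0.06083 (lagging).

(a) P = 0.008142 W  (b) Q = 0.1336 VAR  (c) S = 0.1339 VA  (d) PF = 0.06083 (lagging)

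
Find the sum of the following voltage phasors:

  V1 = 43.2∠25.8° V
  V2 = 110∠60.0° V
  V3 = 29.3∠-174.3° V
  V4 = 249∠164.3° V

Step 1 — Convert each phasor to rectangular form:
  V1 = 43.2·(cos(25.8°) + j·sin(25.8°)) = 38.89 + j18.8 V
  V2 = 110·(cos(60.0°) + j·sin(60.0°)) = 55 + j95.26 V
  V3 = 29.3·(cos(-174.3°) + j·sin(-174.3°)) = -29.16 - j2.91 V
  V4 = 249·(cos(164.3°) + j·sin(164.3°)) = -239.7 + j67.38 V
Step 2 — Sum components: V_total = -175 + j178.5 V.
Step 3 — Convert to polar: |V_total| = 250 V, ∠V_total = 134.4°.

V_total = 250∠134.4° V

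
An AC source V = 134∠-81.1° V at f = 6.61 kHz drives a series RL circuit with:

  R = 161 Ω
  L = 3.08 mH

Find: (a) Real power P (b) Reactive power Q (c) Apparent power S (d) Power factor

Step 1 — Angular frequency: ω = 2π·f = 2π·6610 = 4.153e+04 rad/s.
Step 2 — Component impedances:
  R: Z = R = 161 Ω
  L: Z = jωL = j·4.153e+04·0.00308 = 0 + j127.9 Ω
Step 3 — Series combination: Z_total = R + L = 161 + j127.9 Ω = 205.6∠38.5° Ω.
Step 4 — Source phasor: V = 134∠-81.1° V = 20.73 - j132.4 V.
Step 5 — Current: I = V / Z = -0.3216 - j0.5668 A = 0.6517∠-119.6° A.
Step 6 — Complex power: S = V·I* = 68.37 + j54.32 VA.
Step 7 — Real power: P = Re(S) = 68.37 W.
Step 8 — Reactive power: Q = Im(S) = 54.32 VAR.
Step 9 — Apparent power: |S| = 87.32 VA.
Step 10 — Power factor: PF = P/|S| = 0.783 (lagging).

(a) P = 68.37 W  (b) Q = 54.32 VAR  (c) S = 87.32 VA  (d) PF = 0.783 (lagging)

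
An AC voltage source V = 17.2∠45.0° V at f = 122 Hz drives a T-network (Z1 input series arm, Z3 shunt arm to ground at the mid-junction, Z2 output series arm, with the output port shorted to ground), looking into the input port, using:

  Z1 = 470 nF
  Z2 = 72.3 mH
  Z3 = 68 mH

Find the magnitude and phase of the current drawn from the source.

Step 1 — Angular frequency: ω = 2π·f = 2π·122 = 766.5 rad/s.
Step 2 — Component impedances:
  Z1: Z = 1/(jωC) = -j/(ω·C) = 0 - j2776 Ω
  Z2: Z = jωL = j·766.5·0.0723 = 0 + j55.42 Ω
  Z3: Z = jωL = j·766.5·0.068 = 0 + j52.13 Ω
Step 3 — With the output port shorted to ground, the output series arm Z2 runs from the junction to ground; the shunt arm Z3 also runs from the junction to ground. They appear in parallel: Z3 || Z2 = 0 + j26.86 Ω.
Step 4 — Series with input arm Z1: Z_in = Z1 + (Z3 || Z2) = 0 - j2749 Ω = 2749∠-90.0° Ω.
Step 5 — Source phasor: V = 17.2∠45.0° V = 12.16 + j12.16 V.
Step 6 — Ohm's law: I = V / Z_total = (12.16 + j12.16) / (0 - j2749) = -0.004425 + j0.004425 A.
Step 7 — Convert to polar: |I| = 0.006257 A, ∠I = 135.0°.

I = 0.006257∠135.0° A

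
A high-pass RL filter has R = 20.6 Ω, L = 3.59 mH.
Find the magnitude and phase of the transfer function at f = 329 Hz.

Step 1 — Angular frequency: ω = 2π·329 = 2067 rad/s.
Step 2 — Transfer function: H(jω) = jωL/(R + jωL).
Step 3 — Numerator jωL = j·7.421; denominator R + jωL = 20.6 + j7.421.
Step 4 — H = 0.1149 + j0.3189.
Step 5 — Magnitude: |H| = 0.3389 (-9.4 dB); phase: φ = 70.2°.

|H| = 0.3389 (-9.4 dB), φ = 70.2°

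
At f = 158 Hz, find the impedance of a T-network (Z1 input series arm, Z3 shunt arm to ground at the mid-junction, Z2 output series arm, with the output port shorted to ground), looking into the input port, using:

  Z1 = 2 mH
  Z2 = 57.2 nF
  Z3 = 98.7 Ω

Step 1 — Angular frequency: ω = 2π·f = 2π·158 = 992.7 rad/s.
Step 2 — Component impedances:
  Z1: Z = jωL = j·992.7·0.002 = 0 + j1.985 Ω
  Z2: Z = 1/(jωC) = -j/(ω·C) = 0 - j1.761e+04 Ω
  Z3: Z = R = 98.7 Ω
Step 3 — With the output port shorted to ground, the output series arm Z2 runs from the junction to ground; the shunt arm Z3 also runs from the junction to ground. They appear in parallel: Z3 || Z2 = 98.7 - j0.5532 Ω.
Step 4 — Series with input arm Z1: Z_in = Z1 + (Z3 || Z2) = 98.7 + j1.432 Ω = 98.71∠0.8° Ω.

Z = 98.7 + j1.432 Ω = 98.71∠0.8° Ω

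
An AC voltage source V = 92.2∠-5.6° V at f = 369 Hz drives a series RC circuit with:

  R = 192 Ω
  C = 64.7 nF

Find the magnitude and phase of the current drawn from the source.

Step 1 — Angular frequency: ω = 2π·f = 2π·369 = 2318 rad/s.
Step 2 — Component impedances:
  R: Z = R = 192 Ω
  C: Z = 1/(jωC) = -j/(ω·C) = 0 - j6666 Ω
Step 3 — Series combination: Z_total = R + C = 192 - j6666 Ω = 6669∠-88.4° Ω.
Step 4 — Source phasor: V = 92.2∠-5.6° V = 91.76 - j8.997 V.
Step 5 — Ohm's law: I = V / Z_total = (91.76 - j8.997) / (192 - j6666) = 0.001745 + j0.01371 A.
Step 6 — Convert to polar: |I| = 0.01382 A, ∠I = 82.8°.

I = 0.01382∠82.8° A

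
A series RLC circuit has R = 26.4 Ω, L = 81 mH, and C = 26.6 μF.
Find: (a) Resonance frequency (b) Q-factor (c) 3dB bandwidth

Step 1 — Resonance: ω₀ = 1/√(LC) = 1/√(0.081·2.66e-05) = 681.3 rad/s.
Step 2 — f₀ = ω₀/(2π) = 108.4 Hz.
Step 3 — Series Q: Q = ω₀L/R = 681.3·0.081/26.4 = 2.09.
Step 4 — Bandwidth: Δω = ω₀/Q = 325.9 rad/s; BW = Δω/(2π) = 51.87 Hz.

(a) f₀ = 108.4 Hz  (b) Q = 2.09  (c) BW = 51.87 Hz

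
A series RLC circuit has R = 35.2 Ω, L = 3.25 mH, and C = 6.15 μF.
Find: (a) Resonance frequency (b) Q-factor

Step 1 — Resonance condition Im(Z)=0 gives ω₀ = 1/√(LC).
Step 2 — ω₀ = 1/√(0.00325·6.15e-06) = 7073 rad/s.
Step 3 — f₀ = ω₀/(2π) = 1126 Hz.
Step 4 — Series Q: Q = ω₀L/R = 7073·0.00325/35.2 = 0.6531.

(a) f₀ = 1126 Hz  (b) Q = 0.6531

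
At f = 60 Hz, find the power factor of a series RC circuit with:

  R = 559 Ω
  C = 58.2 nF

Step 1 — Angular frequency: ω = 2π·f = 2π·60 = 377 rad/s.
Step 2 — Component impedances:
  R: Z = R = 559 Ω
  C: Z = 1/(jωC) = -j/(ω·C) = 0 - j4.558e+04 Ω
Step 3 — Series combination: Z_total = R + C = 559 - j4.558e+04 Ω = 4.558e+04∠-89.3° Ω.
Step 4 — Power factor: PF = cos(φ) = Re(Z)/|Z| = 559/4.558e+04 = 0.01226.
Step 5 — Type: Im(Z) = -4.558e+04 ⇒ leading (phase φ = -89.3°).

PF = 0.01226 (leading, φ = -89.3°)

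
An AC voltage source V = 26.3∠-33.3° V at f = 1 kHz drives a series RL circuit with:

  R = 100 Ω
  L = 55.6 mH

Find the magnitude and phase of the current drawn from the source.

Step 1 — Angular frequency: ω = 2π·f = 2π·1000 = 6283 rad/s.
Step 2 — Component impedances:
  R: Z = R = 100 Ω
  L: Z = jωL = j·6283·0.0556 = 0 + j349.3 Ω
Step 3 — Series combination: Z_total = R + L = 100 + j349.3 Ω = 363.4∠74.0° Ω.
Step 4 — Source phasor: V = 26.3∠-33.3° V = 21.98 - j14.44 V.
Step 5 — Ohm's law: I = V / Z_total = (21.98 - j14.44) / (100 + j349.3) = -0.02155 - j0.06909 A.
Step 6 — Convert to polar: |I| = 0.07238 A, ∠I = -107.3°.

I = 0.07238∠-107.3° A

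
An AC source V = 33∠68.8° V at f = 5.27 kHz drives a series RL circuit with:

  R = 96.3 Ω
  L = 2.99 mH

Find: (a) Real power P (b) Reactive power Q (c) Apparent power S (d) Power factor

Step 1 — Angular frequency: ω = 2π·f = 2π·5270 = 3.311e+04 rad/s.
Step 2 — Component impedances:
  R: Z = R = 96.3 Ω
  L: Z = jωL = j·3.311e+04·0.00299 = 0 + j99.01 Ω
Step 3 — Series combination: Z_total = R + L = 96.3 + j99.01 Ω = 138.1∠45.8° Ω.
Step 4 — Source phasor: V = 33∠68.8° V = 11.93 + j30.77 V.
Step 5 — Current: I = V / Z = 0.2199 + j0.09338 A = 0.2389∠23.0° A.
Step 6 — Complex power: S = V·I* = 5.498 + j5.652 VA.
Step 7 — Real power: P = Re(S) = 5.498 W.
Step 8 — Reactive power: Q = Im(S) = 5.652 VAR.
Step 9 — Apparent power: |S| = 7.885 VA.
Step 10 — Power factor: PF = P/|S| = 0.6972 (lagging).

(a) P = 5.498 W  (b) Q = 5.652 VAR  (c) S = 7.885 VA  (d) PF = 0.6972 (lagging)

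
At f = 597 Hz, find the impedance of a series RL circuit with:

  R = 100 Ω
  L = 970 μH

Step 1 — Angular frequency: ω = 2π·f = 2π·597 = 3751 rad/s.
Step 2 — Component impedances:
  R: Z = R = 100 Ω
  L: Z = jωL = j·3751·0.00097 = 0 + j3.639 Ω
Step 3 — Series combination: Z_total = R + L = 100 + j3.639 Ω = 100.1∠2.1° Ω.

Z = 100 + j3.639 Ω = 100.1∠2.1° Ω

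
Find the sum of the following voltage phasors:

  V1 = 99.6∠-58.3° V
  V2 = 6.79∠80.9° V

Step 1 — Convert each phasor to rectangular form:
  V1 = 99.6·(cos(-58.3°) + j·sin(-58.3°)) = 52.34 - j84.74 V
  V2 = 6.79·(cos(80.9°) + j·sin(80.9°)) = 1.074 + j6.705 V
Step 2 — Sum components: V_total = 53.41 - j78.04 V.
Step 3 — Convert to polar: |V_total| = 94.56 V, ∠V_total = -55.6°.

V_total = 94.56∠-55.6° V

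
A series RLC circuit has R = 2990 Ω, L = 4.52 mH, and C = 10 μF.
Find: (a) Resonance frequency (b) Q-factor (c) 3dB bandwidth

Step 1 — Resonance: ω₀ = 1/√(LC) = 1/√(0.00452·1e-05) = 4704 rad/s.
Step 2 — f₀ = ω₀/(2π) = 748.6 Hz.
Step 3 — Series Q: Q = ω₀L/R = 4704·0.00452/2990 = 0.00711.
Step 4 — Bandwidth: Δω = ω₀/Q = 6.615e+05 rad/s; BW = Δω/(2π) = 1.053e+05 Hz.

(a) f₀ = 748.6 Hz  (b) Q = 0.00711  (c) BW = 1.053e+05 Hz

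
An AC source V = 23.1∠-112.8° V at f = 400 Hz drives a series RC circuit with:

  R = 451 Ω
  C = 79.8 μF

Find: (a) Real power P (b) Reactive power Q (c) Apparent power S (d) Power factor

Step 1 — Angular frequency: ω = 2π·f = 2π·400 = 2513 rad/s.
Step 2 — Component impedances:
  R: Z = R = 451 Ω
  C: Z = 1/(jωC) = -j/(ω·C) = 0 - j4.986 Ω
Step 3 — Series combination: Z_total = R + C = 451 - j4.986 Ω = 451∠-0.6° Ω.
Step 4 — Source phasor: V = 23.1∠-112.8° V = -8.952 - j21.3 V.
Step 5 — Current: I = V / Z = -0.01932 - j0.04743 A = 0.05122∠-112.2° A.
Step 6 — Complex power: S = V·I* = 1.183 - j0.01308 VA.
Step 7 — Real power: P = Re(S) = 1.183 W.
Step 8 — Reactive power: Q = Im(S) = -0.01308 VAR.
Step 9 — Apparent power: |S| = 1.183 VA.
Step 10 — Power factor: PF = P/|S| = 0.9999 (leading).

(a) P = 1.183 W  (b) Q = -0.01308 VAR  (c) S = 1.183 VA  (d) PF = 0.9999 (leading)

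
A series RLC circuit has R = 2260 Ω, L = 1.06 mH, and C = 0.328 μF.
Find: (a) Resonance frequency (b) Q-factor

Step 1 — Resonance condition Im(Z)=0 gives ω₀ = 1/√(LC).
Step 2 — ω₀ = 1/√(0.00106·3.28e-07) = 5.363e+04 rad/s.
Step 3 — f₀ = ω₀/(2π) = 8536 Hz.
Step 4 — Series Q: Q = ω₀L/R = 5.363e+04·0.00106/2260 = 0.02515.

(a) f₀ = 8536 Hz  (b) Q = 0.02515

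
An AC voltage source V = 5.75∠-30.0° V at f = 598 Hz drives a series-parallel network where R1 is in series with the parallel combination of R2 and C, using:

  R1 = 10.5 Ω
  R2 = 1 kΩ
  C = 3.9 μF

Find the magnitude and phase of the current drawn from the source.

Step 1 — Angular frequency: ω = 2π·f = 2π·598 = 3757 rad/s.
Step 2 — Component impedances:
  R1: Z = R = 10.5 Ω
  R2: Z = R = 1000 Ω
  C: Z = 1/(jωC) = -j/(ω·C) = 0 - j68.24 Ω
Step 3 — Parallel branch: R2 || C = 1/(1/R2 + 1/C) = 4.635 - j67.93 Ω.
Step 4 — Series with R1: Z_total = R1 + (R2 || C) = 15.14 - j67.93 Ω = 69.59∠-77.4° Ω.
Step 5 — Source phasor: V = 5.75∠-30.0° V = 4.98 - j2.875 V.
Step 6 — Ohm's law: I = V / Z_total = (4.98 - j2.875) / (15.14 - j67.93) = 0.05589 + j0.06086 A.
Step 7 — Convert to polar: |I| = 0.08262 A, ∠I = 47.4°.

I = 0.08262∠47.4° A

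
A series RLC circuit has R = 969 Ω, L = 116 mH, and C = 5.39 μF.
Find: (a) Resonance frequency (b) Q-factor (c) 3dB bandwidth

Step 1 — Resonance: ω₀ = 1/√(LC) = 1/√(0.116·5.39e-06) = 1265 rad/s.
Step 2 — f₀ = ω₀/(2π) = 201.3 Hz.
Step 3 — Series Q: Q = ω₀L/R = 1265·0.116/969 = 0.1514.
Step 4 — Bandwidth: Δω = ω₀/Q = 8353 rad/s; BW = Δω/(2π) = 1329 Hz.

(a) f₀ = 201.3 Hz  (b) Q = 0.1514  (c) BW = 1329 Hz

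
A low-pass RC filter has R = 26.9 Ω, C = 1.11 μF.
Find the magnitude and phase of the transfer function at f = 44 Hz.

Step 1 — Angular frequency: ω = 2π·44 = 276.5 rad/s.
Step 2 — Transfer function: H(jω) = 1/(1 + jωRC).
Step 3 — Denominator: 1 + jωRC = 1 + j·276.5·26.9·1.11e-06 = 1 + j0.008255.
Step 4 — H = 0.9999 - j0.008254.
Step 5 — Magnitude: |H| = 1 (-0.0 dB); phase: φ = -0.5°.

|H| = 1 (-0.0 dB), φ = -0.5°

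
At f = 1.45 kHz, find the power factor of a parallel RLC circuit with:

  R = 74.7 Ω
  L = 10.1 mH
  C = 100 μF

Step 1 — Angular frequency: ω = 2π·f = 2π·1450 = 9111 rad/s.
Step 2 — Component impedances:
  R: Z = R = 74.7 Ω
  L: Z = jωL = j·9111·0.0101 = 0 + j92.02 Ω
  C: Z = 1/(jωC) = -j/(ω·C) = 0 - j1.098 Ω
Step 3 — Parallel combination: 1/Z_total = 1/R + 1/L + 1/C; Z_total = 0.01652 - j1.111 Ω = 1.111∠-89.1° Ω.
Step 4 — Power factor: PF = cos(φ) = Re(Z)/|Z| = 0.01652/1.111 = 0.01487.
Step 5 — Type: Im(Z) = -1.111 ⇒ leading (phase φ = -89.1°).

PF = 0.01487 (leading, φ = -89.1°)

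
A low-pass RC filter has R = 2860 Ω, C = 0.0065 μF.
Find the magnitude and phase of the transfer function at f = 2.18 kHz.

Step 1 — Angular frequency: ω = 2π·2180 = 1.37e+04 rad/s.
Step 2 — Transfer function: H(jω) = 1/(1 + jωRC).
Step 3 — Denominator: 1 + jωRC = 1 + j·1.37e+04·2860·6.5e-09 = 1 + j0.2546.
Step 4 — H = 0.9391 - j0.2391.
Step 5 — Magnitude: |H| = 0.9691 (-0.3 dB); phase: φ = -14.3°.

|H| = 0.9691 (-0.3 dB), φ = -14.3°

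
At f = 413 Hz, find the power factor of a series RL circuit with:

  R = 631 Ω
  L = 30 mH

Step 1 — Angular frequency: ω = 2π·f = 2π·413 = 2595 rad/s.
Step 2 — Component impedances:
  R: Z = R = 631 Ω
  L: Z = jωL = j·2595·0.03 = 0 + j77.85 Ω
Step 3 — Series combination: Z_total = R + L = 631 + j77.85 Ω = 635.8∠7.0° Ω.
Step 4 — Power factor: PF = cos(φ) = Re(Z)/|Z| = 631/635.8 = 0.9925.
Step 5 — Type: Im(Z) = 77.85 ⇒ lagging (phase φ = 7.0°).

PF = 0.9925 (lagging, φ = 7.0°)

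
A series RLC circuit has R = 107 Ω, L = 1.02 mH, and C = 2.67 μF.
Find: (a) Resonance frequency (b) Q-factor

Step 1 — Resonance condition Im(Z)=0 gives ω₀ = 1/√(LC).
Step 2 — ω₀ = 1/√(0.00102·2.67e-06) = 1.916e+04 rad/s.
Step 3 — f₀ = ω₀/(2π) = 3050 Hz.
Step 4 — Series Q: Q = ω₀L/R = 1.916e+04·0.00102/107 = 0.1827.

(a) f₀ = 3050 Hz  (b) Q = 0.1827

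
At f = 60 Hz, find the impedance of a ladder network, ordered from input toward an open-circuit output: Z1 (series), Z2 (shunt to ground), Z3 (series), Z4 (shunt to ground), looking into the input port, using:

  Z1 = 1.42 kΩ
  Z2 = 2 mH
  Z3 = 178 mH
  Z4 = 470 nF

Step 1 — Angular frequency: ω = 2π·f = 2π·60 = 377 rad/s.
Step 2 — Component impedances:
  Z1: Z = R = 1420 Ω
  Z2: Z = jωL = j·377·0.002 = 0 + j0.754 Ω
  Z3: Z = jωL = j·377·0.178 = 0 + j67.1 Ω
  Z4: Z = 1/(jωC) = -j/(ω·C) = 0 - j5644 Ω
Step 3 — Ladder network (open output): work backward from the far end, alternating series and parallel combinations. Z_in = 1420 + j0.7541 Ω = 1420∠0.0° Ω.

Z = 1420 + j0.7541 Ω = 1420∠0.0° Ω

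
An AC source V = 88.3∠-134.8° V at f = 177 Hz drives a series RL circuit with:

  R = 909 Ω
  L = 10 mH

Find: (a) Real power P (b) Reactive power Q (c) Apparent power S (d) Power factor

Step 1 — Angular frequency: ω = 2π·f = 2π·177 = 1112 rad/s.
Step 2 — Component impedances:
  R: Z = R = 909 Ω
  L: Z = jωL = j·1112·0.01 = 0 + j11.12 Ω
Step 3 — Series combination: Z_total = R + L = 909 + j11.12 Ω = 909.1∠0.7° Ω.
Step 4 — Source phasor: V = 88.3∠-134.8° V = -62.22 - j62.66 V.
Step 5 — Current: I = V / Z = -0.06928 - j0.06808 A = 0.09713∠-135.5° A.
Step 6 — Complex power: S = V·I* = 8.576 + j0.1049 VA.
Step 7 — Real power: P = Re(S) = 8.576 W.
Step 8 — Reactive power: Q = Im(S) = 0.1049 VAR.
Step 9 — Apparent power: |S| = 8.577 VA.
Step 10 — Power factor: PF = P/|S| = 0.9999 (lagging).

(a) P = 8.576 W  (b) Q = 0.1049 VAR  (c) S = 8.577 VA  (d) PF = 0.9999 (lagging)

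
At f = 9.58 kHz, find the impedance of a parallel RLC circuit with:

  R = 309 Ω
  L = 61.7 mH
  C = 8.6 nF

Step 1 — Angular frequency: ω = 2π·f = 2π·9580 = 6.019e+04 rad/s.
Step 2 — Component impedances:
  R: Z = R = 309 Ω
  L: Z = jωL = j·6.019e+04·0.0617 = 0 + j3714 Ω
  C: Z = 1/(jωC) = -j/(ω·C) = 0 - j1932 Ω
Step 3 — Parallel combination: 1/Z_total = 1/R + 1/L + 1/C; Z_total = 307.2 - j23.58 Ω = 308.1∠-4.4° Ω.

Z = 307.2 - j23.58 Ω = 308.1∠-4.4° Ω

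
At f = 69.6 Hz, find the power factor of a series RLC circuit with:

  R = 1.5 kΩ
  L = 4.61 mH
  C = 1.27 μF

Step 1 — Angular frequency: ω = 2π·f = 2π·69.6 = 437.3 rad/s.
Step 2 — Component impedances:
  R: Z = R = 1500 Ω
  L: Z = jωL = j·437.3·0.00461 = 0 + j2.016 Ω
  C: Z = 1/(jωC) = -j/(ω·C) = 0 - j1801 Ω
Step 3 — Series combination: Z_total = R + L + C = 1500 - j1799 Ω = 2342∠-50.2° Ω.
Step 4 — Power factor: PF = cos(φ) = Re(Z)/|Z| = 1500/2342 = 0.6405.
Step 5 — Type: Im(Z) = -1799 ⇒ leading (phase φ = -50.2°).

PF = 0.6405 (leading, φ = -50.2°)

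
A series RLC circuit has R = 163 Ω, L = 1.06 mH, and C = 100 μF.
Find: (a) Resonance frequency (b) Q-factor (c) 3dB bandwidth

Step 1 — Resonance condition Im(Z)=0 gives ω₀ = 1/√(LC).
Step 2 — ω₀ = 1/√(0.00106·0.0001) = 3071 rad/s.
Step 3 — f₀ = ω₀/(2π) = 488.8 Hz.
Step 4 — Series Q: Q = ω₀L/R = 3071·0.00106/163 = 0.01997.
Step 5 — 3dB bandwidth: Δω = ω₀/Q = 1.538e+05 rad/s; BW = Δω/(2π) = 2.447e+04 Hz.

(a) f₀ = 488.8 Hz  (b) Q = 0.01997  (c) BW = 2.447e+04 Hz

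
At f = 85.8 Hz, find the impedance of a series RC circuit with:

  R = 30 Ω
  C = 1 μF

Step 1 — Angular frequency: ω = 2π·f = 2π·85.8 = 539.1 rad/s.
Step 2 — Component impedances:
  R: Z = R = 30 Ω
  C: Z = 1/(jωC) = -j/(ω·C) = 0 - j1855 Ω
Step 3 — Series combination: Z_total = R + C = 30 - j1855 Ω = 1855∠-89.1° Ω.

Z = 30 - j1855 Ω = 1855∠-89.1° Ω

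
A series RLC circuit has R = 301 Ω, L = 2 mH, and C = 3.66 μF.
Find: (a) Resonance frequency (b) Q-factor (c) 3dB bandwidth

Step 1 — Resonance condition Im(Z)=0 gives ω₀ = 1/√(LC).
Step 2 — ω₀ = 1/√(0.002·3.66e-06) = 1.169e+04 rad/s.
Step 3 — f₀ = ω₀/(2π) = 1860 Hz.
Step 4 — Series Q: Q = ω₀L/R = 1.169e+04·0.002/301 = 0.07766.
Step 5 — 3dB bandwidth: Δω = ω₀/Q = 1.505e+05 rad/s; BW = Δω/(2π) = 2.395e+04 Hz.

(a) f₀ = 1860 Hz  (b) Q = 0.07766  (c) BW = 2.395e+04 Hz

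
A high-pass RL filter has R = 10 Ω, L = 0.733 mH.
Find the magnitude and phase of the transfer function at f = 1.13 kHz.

Step 1 — Angular frequency: ω = 2π·1130 = 7100 rad/s.
Step 2 — Transfer function: H(jω) = jωL/(R + jωL).
Step 3 — Numerator jωL = j·5.204; denominator R + jωL = 10 + j5.204.
Step 4 — H = 0.2131 + j0.4095.
Step 5 — Magnitude: |H| = 0.4617 (-6.7 dB); phase: φ = 62.5°.

|H| = 0.4617 (-6.7 dB), φ = 62.5°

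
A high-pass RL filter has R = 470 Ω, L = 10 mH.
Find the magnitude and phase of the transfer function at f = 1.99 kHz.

Step 1 — Angular frequency: ω = 2π·1990 = 1.25e+04 rad/s.
Step 2 — Transfer function: H(jω) = jωL/(R + jωL).
Step 3 — Numerator jωL = j·125; denominator R + jωL = 470 + j125.
Step 4 — H = 0.0661 + j0.2484.
Step 5 — Magnitude: |H| = 0.2571 (-11.8 dB); phase: φ = 75.1°.

|H| = 0.2571 (-11.8 dB), φ = 75.1°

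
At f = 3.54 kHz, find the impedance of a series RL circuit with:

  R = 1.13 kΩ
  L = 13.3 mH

Step 1 — Angular frequency: ω = 2π·f = 2π·3540 = 2.224e+04 rad/s.
Step 2 — Component impedances:
  R: Z = R = 1130 Ω
  L: Z = jωL = j·2.224e+04·0.0133 = 0 + j295.8 Ω
Step 3 — Series combination: Z_total = R + L = 1130 + j295.8 Ω = 1168∠14.7° Ω.

Z = 1130 + j295.8 Ω = 1168∠14.7° Ω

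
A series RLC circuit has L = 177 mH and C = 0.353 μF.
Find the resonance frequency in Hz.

Step 1 — Resonance condition Im(Z)=0 gives ω₀ = 1/√(LC).
Step 2 — ω₀ = 1/√(0.177·3.53e-07) = 4001 rad/s.
Step 3 — f₀ = ω₀/(2π) = 636.7 Hz.

f₀ = 636.7 Hz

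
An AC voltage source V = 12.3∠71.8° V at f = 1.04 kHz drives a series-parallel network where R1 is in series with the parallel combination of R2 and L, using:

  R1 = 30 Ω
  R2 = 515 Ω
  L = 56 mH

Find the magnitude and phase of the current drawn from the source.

Step 1 — Angular frequency: ω = 2π·f = 2π·1040 = 6535 rad/s.
Step 2 — Component impedances:
  R1: Z = R = 30 Ω
  R2: Z = R = 515 Ω
  L: Z = jωL = j·6535·0.056 = 0 + j365.9 Ω
Step 3 — Parallel branch: R2 || L = 1/(1/R2 + 1/L) = 172.8 + j243.2 Ω.
Step 4 — Series with R1: Z_total = R1 + (R2 || L) = 202.8 + j243.2 Ω = 316.6∠50.2° Ω.
Step 5 — Source phasor: V = 12.3∠71.8° V = 3.842 + j11.68 V.
Step 6 — Ohm's law: I = V / Z_total = (3.842 + j11.68) / (202.8 + j243.2) = 0.03611 + j0.01432 A.
Step 7 — Convert to polar: |I| = 0.03885 A, ∠I = 21.6°.

I = 0.03885∠21.6° A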